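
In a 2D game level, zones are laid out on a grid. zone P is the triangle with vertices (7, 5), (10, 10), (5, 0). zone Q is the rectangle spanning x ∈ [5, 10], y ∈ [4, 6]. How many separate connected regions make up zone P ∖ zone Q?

zone P ∖ zone Q splits into 2 disjoint pieces (area 0.8, area 0.8).

2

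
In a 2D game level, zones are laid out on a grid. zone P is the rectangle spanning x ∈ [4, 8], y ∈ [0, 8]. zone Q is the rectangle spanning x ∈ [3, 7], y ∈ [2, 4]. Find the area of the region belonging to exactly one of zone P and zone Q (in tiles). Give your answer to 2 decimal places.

|zone P∩zone Q|: x∈[4,7], y∈[2,4] → 3·2 = 6.
|zone P △ zone Q| = |zone P| + |zone Q| − 2·|zone P∩zone Q| = 32 + 8 − 12 = 28.00.

28.00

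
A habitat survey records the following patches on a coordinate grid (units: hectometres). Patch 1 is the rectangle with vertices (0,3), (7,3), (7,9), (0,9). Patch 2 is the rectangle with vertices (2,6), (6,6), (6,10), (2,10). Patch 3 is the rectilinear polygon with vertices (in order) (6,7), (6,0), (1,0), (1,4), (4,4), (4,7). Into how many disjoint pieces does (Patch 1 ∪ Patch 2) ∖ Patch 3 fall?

(Patch 1 ∪ Patch 2) ∖ Patch 3 is a single connected region.

1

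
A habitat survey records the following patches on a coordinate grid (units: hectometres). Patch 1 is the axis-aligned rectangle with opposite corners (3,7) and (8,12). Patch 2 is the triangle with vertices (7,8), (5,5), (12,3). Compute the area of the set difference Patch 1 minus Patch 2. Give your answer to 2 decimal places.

24.17

|Patch 1| = 25, |Patch 1∩Patch 2| = 0.8333.
|Patch 1 ∖ Patch 2| = |Patch 1| − |Patch 1∩Patch 2| = 25 − 0.8333 = 24.17.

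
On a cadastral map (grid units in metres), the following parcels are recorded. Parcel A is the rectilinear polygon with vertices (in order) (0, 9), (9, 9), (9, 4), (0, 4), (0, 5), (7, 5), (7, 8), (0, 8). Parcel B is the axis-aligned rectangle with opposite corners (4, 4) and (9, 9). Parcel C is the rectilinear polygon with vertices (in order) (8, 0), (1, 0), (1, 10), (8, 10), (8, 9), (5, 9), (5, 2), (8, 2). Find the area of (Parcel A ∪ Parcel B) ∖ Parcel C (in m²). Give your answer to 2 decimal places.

22.00

|Parcel A ∪ Parcel B| = 33.
|(Parcel A ∪ Parcel B) ∩ Parcel C| = 11.
|(Parcel A ∪ Parcel B) ∖ Parcel C| = 33 − 11 = 22.00.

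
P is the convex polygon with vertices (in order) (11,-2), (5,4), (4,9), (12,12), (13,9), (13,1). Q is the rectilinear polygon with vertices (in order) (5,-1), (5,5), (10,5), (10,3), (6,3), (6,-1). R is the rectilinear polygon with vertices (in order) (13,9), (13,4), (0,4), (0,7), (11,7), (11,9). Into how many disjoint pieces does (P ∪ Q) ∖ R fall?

(P ∪ Q) ∖ R splits into 2 disjoint pieces (area 31.5, area 27.1).

2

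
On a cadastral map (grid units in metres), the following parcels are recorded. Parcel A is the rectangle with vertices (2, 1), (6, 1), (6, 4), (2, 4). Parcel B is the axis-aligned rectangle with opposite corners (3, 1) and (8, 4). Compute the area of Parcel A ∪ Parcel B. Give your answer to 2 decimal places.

18.00

By inclusion–exclusion:
Individual areas: |Parcel A| = 12, |Parcel B| = 15.
|Parcel A∩Parcel B|: x∈[3,6], y∈[1,4] → 3·3 = 9.
|Parcel A ∪ Parcel B| = 27 − 9 = 18.00.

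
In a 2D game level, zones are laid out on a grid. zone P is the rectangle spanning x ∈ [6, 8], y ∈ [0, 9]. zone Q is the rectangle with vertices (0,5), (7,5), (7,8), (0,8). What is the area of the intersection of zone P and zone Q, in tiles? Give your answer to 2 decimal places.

|zone P∩zone Q|: x∈[6,7], y∈[5,8] → 1·3 = 3.

3.00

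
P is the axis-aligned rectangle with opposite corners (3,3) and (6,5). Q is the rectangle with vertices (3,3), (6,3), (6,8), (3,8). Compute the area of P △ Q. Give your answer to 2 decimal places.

9.00

|P∩Q|: x∈[3,6], y∈[3,5] → 3·2 = 6.
|P △ Q| = |P| + |Q| − 2·|P∩Q| = 6 + 15 − 12 = 9.00.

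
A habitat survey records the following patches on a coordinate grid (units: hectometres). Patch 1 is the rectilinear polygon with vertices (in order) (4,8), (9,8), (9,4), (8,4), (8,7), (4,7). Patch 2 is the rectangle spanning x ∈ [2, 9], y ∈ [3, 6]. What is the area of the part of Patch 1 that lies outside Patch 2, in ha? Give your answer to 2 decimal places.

|Patch 1| = 8, |Patch 1∩Patch 2| = 2.
|Patch 1 ∖ Patch 2| = |Patch 1| − |Patch 1∩Patch 2| = 8 − 2 = 6.00.

6.00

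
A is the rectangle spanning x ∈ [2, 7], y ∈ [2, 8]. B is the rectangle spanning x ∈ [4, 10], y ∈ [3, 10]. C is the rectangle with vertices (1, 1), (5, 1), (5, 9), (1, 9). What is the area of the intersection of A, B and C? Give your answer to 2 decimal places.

The intersection is the polygon with vertices (4,3), (4,8), (5,8), (5,3).
By the shoelace formula its area is 5.00.

5.00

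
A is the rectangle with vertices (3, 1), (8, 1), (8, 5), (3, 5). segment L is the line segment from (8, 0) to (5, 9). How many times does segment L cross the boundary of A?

The segment meets the boundary at (6.333,5), (7.667,1).

2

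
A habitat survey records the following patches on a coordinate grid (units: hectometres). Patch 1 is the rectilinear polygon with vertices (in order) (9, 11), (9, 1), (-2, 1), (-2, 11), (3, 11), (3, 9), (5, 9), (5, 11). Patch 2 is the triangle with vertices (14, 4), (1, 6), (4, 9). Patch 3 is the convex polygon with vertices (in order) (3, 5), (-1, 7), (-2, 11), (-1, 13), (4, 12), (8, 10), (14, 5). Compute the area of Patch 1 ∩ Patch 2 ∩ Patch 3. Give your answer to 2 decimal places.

18.00

The intersection is the polygon with vertices (1,6), (4,9), (9,6.5), (9,5), (7.5,5).
By the shoelace formula its area is 18.00.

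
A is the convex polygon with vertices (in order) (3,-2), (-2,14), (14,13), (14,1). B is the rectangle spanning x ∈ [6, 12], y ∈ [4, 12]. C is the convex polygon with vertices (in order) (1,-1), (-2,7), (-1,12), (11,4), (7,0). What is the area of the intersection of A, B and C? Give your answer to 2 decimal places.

8.33

The intersection is the polygon with vertices (6,7.333), (11,4), (6,4).
By the shoelace formula its area is 8.33.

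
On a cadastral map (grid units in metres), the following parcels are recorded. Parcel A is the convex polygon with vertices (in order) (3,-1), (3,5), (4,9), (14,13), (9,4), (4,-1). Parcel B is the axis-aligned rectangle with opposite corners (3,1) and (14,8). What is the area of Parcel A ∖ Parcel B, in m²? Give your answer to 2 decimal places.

27.18

|Parcel A| = 68, |Parcel A∩Parcel B| = 40.8194.
|Parcel A ∖ Parcel B| = |Parcel A| − |Parcel A∩Parcel B| = 68 − 40.8194 = 27.18.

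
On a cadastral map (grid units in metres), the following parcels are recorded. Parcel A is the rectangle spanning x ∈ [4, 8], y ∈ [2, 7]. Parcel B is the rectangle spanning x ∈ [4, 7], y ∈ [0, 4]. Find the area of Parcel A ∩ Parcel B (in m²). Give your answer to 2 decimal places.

|Parcel A∩Parcel B|: x∈[4,7], y∈[2,4] → 3·2 = 6.

6.00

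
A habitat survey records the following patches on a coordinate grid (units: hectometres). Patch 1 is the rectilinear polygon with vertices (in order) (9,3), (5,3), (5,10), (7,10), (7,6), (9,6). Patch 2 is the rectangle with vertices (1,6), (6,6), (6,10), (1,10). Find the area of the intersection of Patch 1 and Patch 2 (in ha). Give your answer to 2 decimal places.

4.00

The intersection is the polygon with vertices (5,10), (6,10), (6,6), (5,6).
By the shoelace formula its area is 4.00.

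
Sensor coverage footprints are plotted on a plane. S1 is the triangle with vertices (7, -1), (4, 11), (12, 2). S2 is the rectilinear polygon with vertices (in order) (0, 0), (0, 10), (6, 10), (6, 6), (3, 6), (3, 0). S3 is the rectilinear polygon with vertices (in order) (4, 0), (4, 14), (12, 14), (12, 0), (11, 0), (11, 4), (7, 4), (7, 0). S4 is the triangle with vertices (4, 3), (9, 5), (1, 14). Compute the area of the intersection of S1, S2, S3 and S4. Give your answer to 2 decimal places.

The intersection is the polygon with vertices (6,6), (5.25,6), (4.25,10), (4.556,10), (6,8.375).
By the shoelace formula its area is 3.83.

3.83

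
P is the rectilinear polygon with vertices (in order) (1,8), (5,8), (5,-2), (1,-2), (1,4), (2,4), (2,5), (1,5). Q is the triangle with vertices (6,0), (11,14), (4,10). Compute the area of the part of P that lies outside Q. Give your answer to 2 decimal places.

|P| = 39, |P∩Q| = 0.9.
|P ∖ Q| = |P| − |P∩Q| = 39 − 0.9 = 38.10.

38.10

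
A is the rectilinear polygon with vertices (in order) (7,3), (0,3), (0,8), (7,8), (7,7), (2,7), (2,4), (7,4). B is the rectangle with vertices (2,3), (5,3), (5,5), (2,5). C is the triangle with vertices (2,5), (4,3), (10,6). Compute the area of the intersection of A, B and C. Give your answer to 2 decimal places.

1.25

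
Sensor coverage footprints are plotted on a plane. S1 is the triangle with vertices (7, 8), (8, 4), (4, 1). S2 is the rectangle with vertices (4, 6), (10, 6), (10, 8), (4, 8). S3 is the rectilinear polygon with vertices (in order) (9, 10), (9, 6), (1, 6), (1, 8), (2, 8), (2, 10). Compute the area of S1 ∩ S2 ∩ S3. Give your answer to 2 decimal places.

The intersection is the polygon with vertices (6.143,6), (7,8), (7.5,6).
By the shoelace formula its area is 1.36.

1.36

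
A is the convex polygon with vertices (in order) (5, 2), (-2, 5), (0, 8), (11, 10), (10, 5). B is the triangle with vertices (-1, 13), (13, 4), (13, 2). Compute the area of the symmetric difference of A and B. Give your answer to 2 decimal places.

64.17

|A| = 62.5, |B| = 14, |A∩B| = 6.1664.
|A △ B| = |A| + |B| − 2·|A∩B| = 62.5 + 14 − 12.3328 = 64.17.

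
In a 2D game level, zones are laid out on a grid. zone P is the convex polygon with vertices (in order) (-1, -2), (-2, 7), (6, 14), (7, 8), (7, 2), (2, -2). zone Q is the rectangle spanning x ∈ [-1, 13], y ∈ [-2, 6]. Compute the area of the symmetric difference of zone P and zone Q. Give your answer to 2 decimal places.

102.50

|zone P| = 98.5, |zone Q| = 112, |zone P∩zone Q| = 54.
|zone P △ zone Q| = |zone P| + |zone Q| − 2·|zone P∩zone Q| = 98.5 + 112 − 108 = 102.50.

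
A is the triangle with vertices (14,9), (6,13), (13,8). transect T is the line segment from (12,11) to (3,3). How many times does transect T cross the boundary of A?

The segment meets the boundary at (10.574,9.733), (11.28,10.36).

2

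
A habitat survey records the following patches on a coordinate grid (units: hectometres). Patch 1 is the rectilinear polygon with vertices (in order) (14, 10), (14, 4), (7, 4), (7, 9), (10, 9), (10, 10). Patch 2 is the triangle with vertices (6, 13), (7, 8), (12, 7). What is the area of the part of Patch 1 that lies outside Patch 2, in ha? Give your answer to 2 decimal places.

33.50

|Patch 1| = 39, |Patch 1∩Patch 2| = 5.5.
|Patch 1 ∖ Patch 2| = |Patch 1| − |Patch 1∩Patch 2| = 39 − 5.5 = 33.50.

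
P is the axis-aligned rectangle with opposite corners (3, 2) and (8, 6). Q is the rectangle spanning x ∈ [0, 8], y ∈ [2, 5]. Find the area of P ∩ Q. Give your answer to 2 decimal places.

15.00

|P∩Q|: x∈[3,8], y∈[2,5] → 5·3 = 15.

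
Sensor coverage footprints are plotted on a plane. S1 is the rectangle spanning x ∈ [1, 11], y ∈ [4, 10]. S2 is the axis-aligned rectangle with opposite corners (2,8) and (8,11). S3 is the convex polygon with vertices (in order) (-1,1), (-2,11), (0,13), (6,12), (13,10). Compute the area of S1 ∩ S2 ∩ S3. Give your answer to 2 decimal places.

12.00

The intersection is the polygon with vertices (8,8), (2,8), (2,10), (8,10).
By the shoelace formula its area is 12.00.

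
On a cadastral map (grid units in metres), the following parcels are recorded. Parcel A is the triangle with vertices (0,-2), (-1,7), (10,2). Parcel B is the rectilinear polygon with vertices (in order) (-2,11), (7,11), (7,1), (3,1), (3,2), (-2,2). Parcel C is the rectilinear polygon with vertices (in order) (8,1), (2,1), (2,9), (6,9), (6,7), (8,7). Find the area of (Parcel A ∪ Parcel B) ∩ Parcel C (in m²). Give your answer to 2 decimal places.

40.09

|Parcel A ∪ Parcel B| = 103.9343.
|(Parcel A ∪ Parcel B) ∩ Parcel C| = 40.09.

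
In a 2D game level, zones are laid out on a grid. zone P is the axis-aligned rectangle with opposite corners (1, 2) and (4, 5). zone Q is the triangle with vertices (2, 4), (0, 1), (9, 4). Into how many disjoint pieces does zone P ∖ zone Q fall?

zone P ∖ zone Q splits into 2 disjoint pieces (area 0.1667, area 3.75).

2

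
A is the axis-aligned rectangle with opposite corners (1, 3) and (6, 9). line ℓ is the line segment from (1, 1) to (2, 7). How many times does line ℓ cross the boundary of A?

The segment meets the boundary at (1.333,3).

1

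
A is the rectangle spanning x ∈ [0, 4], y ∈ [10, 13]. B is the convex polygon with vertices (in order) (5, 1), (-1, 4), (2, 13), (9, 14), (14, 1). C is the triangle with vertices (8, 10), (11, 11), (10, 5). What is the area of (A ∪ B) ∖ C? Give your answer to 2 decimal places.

130.04

|A ∪ B| = 138.
|(A ∪ B) ∩ C| = 7.9564.
|(A ∪ B) ∖ C| = 138 − 7.9564 = 130.04.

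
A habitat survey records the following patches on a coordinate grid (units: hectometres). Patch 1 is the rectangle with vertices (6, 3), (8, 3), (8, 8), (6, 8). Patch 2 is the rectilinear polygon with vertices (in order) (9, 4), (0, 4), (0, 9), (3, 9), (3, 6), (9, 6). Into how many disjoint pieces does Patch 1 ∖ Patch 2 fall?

2

Patch 1 ∖ Patch 2 splits into 2 disjoint pieces (area 2, area 4).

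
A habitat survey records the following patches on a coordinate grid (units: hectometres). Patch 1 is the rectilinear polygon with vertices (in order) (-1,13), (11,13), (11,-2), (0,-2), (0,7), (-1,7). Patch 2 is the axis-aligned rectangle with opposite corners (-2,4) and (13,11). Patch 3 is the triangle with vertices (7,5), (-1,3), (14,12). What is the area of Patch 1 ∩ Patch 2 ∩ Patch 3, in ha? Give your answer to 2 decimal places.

The intersection is the polygon with vertices (0.667,4), (11,10.2), (11,9), (7,5), (3,4).
By the shoelace formula its area is 18.03.

18.03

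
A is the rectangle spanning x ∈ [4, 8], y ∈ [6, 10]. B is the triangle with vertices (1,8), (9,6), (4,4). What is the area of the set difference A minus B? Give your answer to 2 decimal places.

|A| = 16, |A∩B| = 3.
|A ∖ B| = |A| − |A∩B| = 16 − 3 = 13.00.

13.00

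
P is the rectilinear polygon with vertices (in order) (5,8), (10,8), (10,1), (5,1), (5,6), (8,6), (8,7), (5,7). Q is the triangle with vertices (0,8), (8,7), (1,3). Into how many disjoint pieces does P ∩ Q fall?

P ∩ Q splits into 2 disjoint pieces (area 0.4464, area 0.5625).

2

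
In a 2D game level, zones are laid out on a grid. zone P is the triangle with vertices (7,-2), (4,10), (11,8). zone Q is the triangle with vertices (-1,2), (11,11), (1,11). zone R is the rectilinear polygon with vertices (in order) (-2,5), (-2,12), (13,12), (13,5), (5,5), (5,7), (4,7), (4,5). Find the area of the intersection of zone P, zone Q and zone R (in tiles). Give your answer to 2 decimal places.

6.72

The intersection is the polygon with vertices (8.103,8.828), (5,6.5), (5,7), (4.75,7), (4,10).
By the shoelace formula its area is 6.72.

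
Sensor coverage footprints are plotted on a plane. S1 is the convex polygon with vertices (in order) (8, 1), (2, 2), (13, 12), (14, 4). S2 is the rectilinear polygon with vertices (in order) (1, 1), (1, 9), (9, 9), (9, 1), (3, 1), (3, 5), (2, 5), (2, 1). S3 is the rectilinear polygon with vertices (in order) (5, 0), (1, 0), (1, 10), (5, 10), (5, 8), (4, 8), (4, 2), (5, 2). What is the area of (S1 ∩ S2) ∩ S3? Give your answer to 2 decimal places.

|S1 ∩ S2| = 25.4848.
|(S1 ∩ S2) ∩ S3| = 2.03.

2.03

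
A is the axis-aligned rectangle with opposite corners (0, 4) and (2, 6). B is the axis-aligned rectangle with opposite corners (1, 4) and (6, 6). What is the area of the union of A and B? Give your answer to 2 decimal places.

12.00

By inclusion–exclusion:
Individual areas: |A| = 4, |B| = 10.
|A∩B|: x∈[1,2], y∈[4,6] → 1·2 = 2.
|A ∪ B| = 14 − 2 = 12.00.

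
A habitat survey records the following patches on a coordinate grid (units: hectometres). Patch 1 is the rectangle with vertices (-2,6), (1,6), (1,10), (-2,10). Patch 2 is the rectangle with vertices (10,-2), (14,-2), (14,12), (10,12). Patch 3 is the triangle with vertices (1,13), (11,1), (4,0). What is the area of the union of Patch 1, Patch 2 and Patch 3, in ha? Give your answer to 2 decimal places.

By inclusion–exclusion:
Individual areas: |Patch 1| = 12, |Patch 2| = 56, |Patch 3| = 47.
|Patch 1∩Patch 2| = 0 (no overlap).
|Patch 1∩Patch 3| = 0.
|Patch 2∩Patch 3| = 0.6714.
|Patch 1∩Patch 2∩Patch 3| = 0.
|Patch 1 ∪ Patch 2 ∪ Patch 3| = 115 − 0.6714 + 0 = 114.33.

114.33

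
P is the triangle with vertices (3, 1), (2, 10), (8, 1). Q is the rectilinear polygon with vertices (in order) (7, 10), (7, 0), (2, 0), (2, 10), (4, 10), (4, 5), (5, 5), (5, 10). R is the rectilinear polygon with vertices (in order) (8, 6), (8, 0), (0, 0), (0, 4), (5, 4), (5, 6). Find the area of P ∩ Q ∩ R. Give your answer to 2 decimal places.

12.50

The intersection is the polygon with vertices (5,5.5), (7,2.5), (7,1), (3,1), (2.667,4), (5,4), (5,5).
By the shoelace formula its area is 12.50.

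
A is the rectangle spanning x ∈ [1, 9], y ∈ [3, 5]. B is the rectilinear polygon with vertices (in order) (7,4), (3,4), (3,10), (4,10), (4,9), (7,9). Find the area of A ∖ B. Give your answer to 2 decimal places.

|A| = 16, |A∩B| = 4.
|A ∖ B| = |A| − |A∩B| = 16 − 4 = 12.00.

12.00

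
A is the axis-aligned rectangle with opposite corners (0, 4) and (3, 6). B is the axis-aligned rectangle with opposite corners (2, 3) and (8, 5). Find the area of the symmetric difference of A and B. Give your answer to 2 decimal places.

|A∩B|: x∈[2,3], y∈[4,5] → 1·1 = 1.
|A △ B| = |A| + |B| − 2·|A∩B| = 6 + 12 − 2 = 16.00.

16.00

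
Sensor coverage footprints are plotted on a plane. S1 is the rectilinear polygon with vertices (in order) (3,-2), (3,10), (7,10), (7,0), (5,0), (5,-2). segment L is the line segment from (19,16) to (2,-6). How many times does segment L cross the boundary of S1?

2

The segment meets the boundary at (6.636,0), (7,0.471).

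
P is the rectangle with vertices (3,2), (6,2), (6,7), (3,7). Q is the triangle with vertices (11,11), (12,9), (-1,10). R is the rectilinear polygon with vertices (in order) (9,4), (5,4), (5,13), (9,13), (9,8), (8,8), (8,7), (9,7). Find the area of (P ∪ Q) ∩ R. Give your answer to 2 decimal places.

|P ∪ Q| = 27.5.
|(P ∪ Q) ∩ R| = 8.13.

8.13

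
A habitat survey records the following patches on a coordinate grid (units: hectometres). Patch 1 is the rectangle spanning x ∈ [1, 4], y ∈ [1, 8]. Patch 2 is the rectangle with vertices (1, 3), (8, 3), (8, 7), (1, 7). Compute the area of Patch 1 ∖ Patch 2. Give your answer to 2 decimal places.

|Patch 1∩Patch 2|: x∈[1,4], y∈[3,7] → 3·4 = 12.
|Patch 1| = 21.
|Patch 1 ∖ Patch 2| = |Patch 1| − |Patch 1∩Patch 2| = 21 − 12 = 9.00.

9.00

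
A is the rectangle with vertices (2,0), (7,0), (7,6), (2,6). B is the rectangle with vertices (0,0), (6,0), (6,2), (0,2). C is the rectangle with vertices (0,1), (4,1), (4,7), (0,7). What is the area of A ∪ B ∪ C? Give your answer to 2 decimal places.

By inclusion–exclusion:
Individual areas: |A| = 30, |B| = 12, |C| = 24.
|A∩B|: x∈[2,6], y∈[0,2] → 4·2 = 8.
|A∩C|: x∈[2,4], y∈[1,6] → 2·5 = 10.
|B∩C|: x∈[0,4], y∈[1,2] → 4·1 = 4.
|A∩B∩C| = 2.
|A ∪ B ∪ C| = 66 − 22 + 2 = 46.00.

46.00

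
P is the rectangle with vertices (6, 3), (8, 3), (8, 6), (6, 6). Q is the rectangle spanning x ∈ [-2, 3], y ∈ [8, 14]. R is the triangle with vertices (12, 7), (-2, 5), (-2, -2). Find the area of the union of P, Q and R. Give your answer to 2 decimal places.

By inclusion–exclusion:
Individual areas: |P| = 6, |Q| = 30, |R| = 49.
|P∩Q| = 0 (no overlap).
|P∩R| = 4.4286.
|Q∩R| = 0.
|P∩Q∩R| = 0.
|P ∪ Q ∪ R| = 85 − 4.4286 + 0 = 80.57.

80.57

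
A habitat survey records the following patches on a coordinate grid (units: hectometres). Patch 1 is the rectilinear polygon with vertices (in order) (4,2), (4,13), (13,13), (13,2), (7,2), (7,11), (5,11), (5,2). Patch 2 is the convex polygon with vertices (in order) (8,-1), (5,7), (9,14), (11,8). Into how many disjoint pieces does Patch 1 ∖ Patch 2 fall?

2

Patch 1 ∖ Patch 2 splits into 2 disjoint pieces (area 16.7857, area 32.1667).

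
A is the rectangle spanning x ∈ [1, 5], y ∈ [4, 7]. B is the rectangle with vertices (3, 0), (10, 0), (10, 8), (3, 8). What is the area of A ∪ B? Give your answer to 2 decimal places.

62.00

By inclusion–exclusion:
Individual areas: |A| = 12, |B| = 56.
|A∩B|: x∈[3,5], y∈[4,7] → 2·3 = 6.
|A ∪ B| = 68 − 6 = 62.00.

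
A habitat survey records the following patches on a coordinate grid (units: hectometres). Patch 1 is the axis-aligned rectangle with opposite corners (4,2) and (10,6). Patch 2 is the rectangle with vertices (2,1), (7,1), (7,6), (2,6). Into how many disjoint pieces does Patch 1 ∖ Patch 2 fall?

Patch 1 ∖ Patch 2 is a single connected region.

1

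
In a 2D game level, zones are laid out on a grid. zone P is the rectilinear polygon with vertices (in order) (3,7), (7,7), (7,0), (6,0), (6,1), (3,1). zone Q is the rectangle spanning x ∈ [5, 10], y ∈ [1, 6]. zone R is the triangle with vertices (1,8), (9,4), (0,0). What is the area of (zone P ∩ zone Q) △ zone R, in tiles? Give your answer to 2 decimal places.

|zone P ∩ zone Q| = 10.
|(zone P ∩ zone Q) ∩ zone R| = 5.6667.
|(zone P ∩ zone Q) △ zone R| = 10 + 34 − 11.3333 = 32.67.

32.67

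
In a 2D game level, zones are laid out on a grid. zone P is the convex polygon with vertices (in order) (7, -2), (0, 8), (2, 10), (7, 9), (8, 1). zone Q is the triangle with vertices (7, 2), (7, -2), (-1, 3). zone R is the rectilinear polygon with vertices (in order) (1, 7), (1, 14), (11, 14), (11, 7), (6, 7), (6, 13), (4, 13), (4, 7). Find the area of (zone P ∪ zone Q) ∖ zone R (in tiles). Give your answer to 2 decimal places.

49.41

|zone P ∪ zone Q| = 59.863.
|(zone P ∪ zone Q) ∩ zone R| = 10.45.
|(zone P ∪ zone Q) ∖ zone R| = 59.863 − 10.45 = 49.41.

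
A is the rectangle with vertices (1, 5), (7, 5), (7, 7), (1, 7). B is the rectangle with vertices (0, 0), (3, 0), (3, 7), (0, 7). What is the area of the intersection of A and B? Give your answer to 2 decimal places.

|A∩B|: x∈[1,3], y∈[5,7] → 2·2 = 4.

4.00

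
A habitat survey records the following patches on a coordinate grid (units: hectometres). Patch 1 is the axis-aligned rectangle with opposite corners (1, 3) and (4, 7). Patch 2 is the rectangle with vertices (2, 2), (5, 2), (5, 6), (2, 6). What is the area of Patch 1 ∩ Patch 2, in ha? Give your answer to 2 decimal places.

6.00

|Patch 1∩Patch 2|: x∈[2,4], y∈[3,6] → 2·3 = 6.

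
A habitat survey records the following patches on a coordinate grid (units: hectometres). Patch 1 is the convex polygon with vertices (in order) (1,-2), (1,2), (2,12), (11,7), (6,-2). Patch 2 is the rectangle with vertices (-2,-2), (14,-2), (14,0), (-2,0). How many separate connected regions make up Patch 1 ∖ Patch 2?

Patch 1 ∖ Patch 2 is a single connected region.

1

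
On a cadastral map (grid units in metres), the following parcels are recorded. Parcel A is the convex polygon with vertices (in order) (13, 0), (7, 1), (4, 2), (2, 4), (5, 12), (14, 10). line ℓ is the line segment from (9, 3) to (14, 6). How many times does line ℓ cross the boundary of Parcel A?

1

The segment meets the boundary at (13.574,5.745).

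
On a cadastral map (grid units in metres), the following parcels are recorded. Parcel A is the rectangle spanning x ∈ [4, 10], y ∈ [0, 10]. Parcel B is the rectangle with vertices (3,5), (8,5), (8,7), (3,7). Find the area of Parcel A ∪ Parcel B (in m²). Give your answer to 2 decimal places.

62.00

By inclusion–exclusion:
Individual areas: |Parcel A| = 60, |Parcel B| = 10.
|Parcel A∩Parcel B|: x∈[4,8], y∈[5,7] → 4·2 = 8.
|Parcel A ∪ Parcel B| = 70 − 8 = 62.00.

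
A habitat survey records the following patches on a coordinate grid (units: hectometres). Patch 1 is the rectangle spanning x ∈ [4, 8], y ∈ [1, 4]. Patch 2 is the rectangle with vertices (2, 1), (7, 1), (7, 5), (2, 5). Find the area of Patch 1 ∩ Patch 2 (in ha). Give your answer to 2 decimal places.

9.00

|Patch 1∩Patch 2|: x∈[4,7], y∈[1,4] → 3·3 = 9.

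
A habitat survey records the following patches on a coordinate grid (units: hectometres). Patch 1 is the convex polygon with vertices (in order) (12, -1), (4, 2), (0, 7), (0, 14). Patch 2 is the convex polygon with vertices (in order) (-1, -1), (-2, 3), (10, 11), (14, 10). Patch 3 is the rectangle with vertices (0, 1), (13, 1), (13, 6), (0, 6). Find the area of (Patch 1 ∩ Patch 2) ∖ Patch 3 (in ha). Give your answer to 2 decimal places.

|Patch 1 ∩ Patch 2| = 15.4783.
|(Patch 1 ∩ Patch 2) ∩ Patch 3| = 12.1717.
|(Patch 1 ∩ Patch 2) ∖ Patch 3| = 15.4783 − 12.1717 = 3.31.

3.31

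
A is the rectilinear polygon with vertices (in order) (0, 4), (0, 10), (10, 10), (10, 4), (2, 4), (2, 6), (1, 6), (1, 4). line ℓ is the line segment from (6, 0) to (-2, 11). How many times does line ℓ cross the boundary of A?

The segment meets the boundary at (0,8.25), (1.636,6), (2,5.5), (3.091,4).

4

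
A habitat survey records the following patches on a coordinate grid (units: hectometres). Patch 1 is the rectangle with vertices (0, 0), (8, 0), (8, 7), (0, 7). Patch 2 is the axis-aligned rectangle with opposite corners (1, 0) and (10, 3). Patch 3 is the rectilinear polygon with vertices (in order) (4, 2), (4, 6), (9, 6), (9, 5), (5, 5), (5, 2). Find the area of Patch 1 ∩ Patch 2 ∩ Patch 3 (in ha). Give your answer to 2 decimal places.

1.00

The intersection is the polygon with vertices (5,3), (5,2), (4,2), (4,3).
By the shoelace formula its area is 1.00.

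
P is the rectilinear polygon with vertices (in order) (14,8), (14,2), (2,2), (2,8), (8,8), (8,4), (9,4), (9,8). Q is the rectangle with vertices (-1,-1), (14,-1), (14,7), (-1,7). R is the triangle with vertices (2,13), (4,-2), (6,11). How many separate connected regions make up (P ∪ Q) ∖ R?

2

(P ∪ Q) ∖ R splits into 2 disjoint pieces (area 81.3846, area 35.4).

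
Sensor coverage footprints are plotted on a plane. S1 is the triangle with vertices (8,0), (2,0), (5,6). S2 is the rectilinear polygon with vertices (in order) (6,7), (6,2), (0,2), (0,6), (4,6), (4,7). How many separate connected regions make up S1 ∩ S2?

S1 ∩ S2 is a single connected region.

1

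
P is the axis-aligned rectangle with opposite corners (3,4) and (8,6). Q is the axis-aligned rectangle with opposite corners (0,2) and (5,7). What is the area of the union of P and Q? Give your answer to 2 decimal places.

By inclusion–exclusion:
Individual areas: |P| = 10, |Q| = 25.
|P∩Q|: x∈[3,5], y∈[4,6] → 2·2 = 4.
|P ∪ Q| = 35 − 4 = 31.00.

31.00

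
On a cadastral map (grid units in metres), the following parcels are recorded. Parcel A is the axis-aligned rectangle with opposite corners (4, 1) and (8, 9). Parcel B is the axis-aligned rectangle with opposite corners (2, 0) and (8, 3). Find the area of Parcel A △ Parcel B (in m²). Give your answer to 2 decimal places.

|Parcel A∩Parcel B|: x∈[4,8], y∈[1,3] → 4·2 = 8.
|Parcel A △ Parcel B| = |Parcel A| + |Parcel B| − 2·|Parcel A∩Parcel B| = 32 + 18 − 16 = 34.00.

34.00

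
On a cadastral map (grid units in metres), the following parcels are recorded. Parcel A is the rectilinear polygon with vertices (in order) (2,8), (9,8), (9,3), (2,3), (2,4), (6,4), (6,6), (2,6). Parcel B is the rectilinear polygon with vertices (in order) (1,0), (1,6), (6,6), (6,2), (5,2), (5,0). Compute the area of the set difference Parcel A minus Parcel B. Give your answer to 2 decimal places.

|Parcel A| = 27, |Parcel A∩Parcel B| = 4.
|Parcel A ∖ Parcel B| = |Parcel A| − |Parcel A∩Parcel B| = 27 − 4 = 23.00.

23.00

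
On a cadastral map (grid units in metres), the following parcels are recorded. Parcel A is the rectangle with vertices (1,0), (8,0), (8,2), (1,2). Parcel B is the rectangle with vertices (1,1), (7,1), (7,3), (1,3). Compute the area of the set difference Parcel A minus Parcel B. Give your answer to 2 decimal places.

8.00

|Parcel A∩Parcel B|: x∈[1,7], y∈[1,2] → 6·1 = 6.
|Parcel A| = 14.
|Parcel A ∖ Parcel B| = |Parcel A| − |Parcel A∩Parcel B| = 14 − 6 = 8.00.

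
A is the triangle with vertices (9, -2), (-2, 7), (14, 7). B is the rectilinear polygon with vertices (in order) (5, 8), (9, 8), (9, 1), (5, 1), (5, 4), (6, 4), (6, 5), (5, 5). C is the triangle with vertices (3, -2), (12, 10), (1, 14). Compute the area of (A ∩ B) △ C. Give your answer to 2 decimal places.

|A ∩ B| = 22.9545.
|(A ∩ B) ∩ C| = 13.5813.
|(A ∩ B) △ C| = 22.9545 + 84 − 27.1626 = 79.79.

79.79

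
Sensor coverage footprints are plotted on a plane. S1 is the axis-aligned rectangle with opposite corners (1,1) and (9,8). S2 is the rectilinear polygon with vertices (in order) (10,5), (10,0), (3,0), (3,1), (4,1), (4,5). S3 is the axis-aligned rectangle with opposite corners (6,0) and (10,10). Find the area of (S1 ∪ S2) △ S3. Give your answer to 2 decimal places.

49.00

|S1 ∪ S2| = 67.
|(S1 ∪ S2) ∩ S3| = 29.
|(S1 ∪ S2) △ S3| = 67 + 40 − 58 = 49.00.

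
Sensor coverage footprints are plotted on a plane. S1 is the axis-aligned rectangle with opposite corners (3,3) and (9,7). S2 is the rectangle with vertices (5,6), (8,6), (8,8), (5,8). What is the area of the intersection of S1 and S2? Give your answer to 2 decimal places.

3.00

|S1∩S2|: x∈[5,8], y∈[6,7] → 3·1 = 3.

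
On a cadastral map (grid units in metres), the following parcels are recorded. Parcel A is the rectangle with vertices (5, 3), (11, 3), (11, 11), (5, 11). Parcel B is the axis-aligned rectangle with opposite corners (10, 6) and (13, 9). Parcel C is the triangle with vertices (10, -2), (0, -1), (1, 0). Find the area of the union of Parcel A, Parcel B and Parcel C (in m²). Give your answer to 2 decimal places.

By inclusion–exclusion:
Individual areas: |Parcel A| = 48, |Parcel B| = 9, |Parcel C| = 5.5.
|Parcel A∩Parcel B|: x∈[10,11], y∈[6,9] → 1·3 = 3.
|Parcel A∩Parcel C| = 0.
|Parcel B∩Parcel C| = 0.
|Parcel A∩Parcel B∩Parcel C| = 0.
|Parcel A ∪ Parcel B ∪ Parcel C| = 62.5 − 3 + 0 = 59.50.

59.50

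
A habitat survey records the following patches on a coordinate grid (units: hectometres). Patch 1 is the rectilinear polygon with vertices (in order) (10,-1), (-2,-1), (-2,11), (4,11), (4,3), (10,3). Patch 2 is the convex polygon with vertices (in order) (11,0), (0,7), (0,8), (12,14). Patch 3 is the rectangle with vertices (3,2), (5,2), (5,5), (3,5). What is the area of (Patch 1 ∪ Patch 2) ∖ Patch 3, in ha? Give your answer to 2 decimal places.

|Patch 1 ∪ Patch 2| = 165.0195.
|(Patch 1 ∪ Patch 2) ∩ Patch 3| = 4.8636.
|(Patch 1 ∪ Patch 2) ∖ Patch 3| = 165.0195 − 4.8636 = 160.16.

160.16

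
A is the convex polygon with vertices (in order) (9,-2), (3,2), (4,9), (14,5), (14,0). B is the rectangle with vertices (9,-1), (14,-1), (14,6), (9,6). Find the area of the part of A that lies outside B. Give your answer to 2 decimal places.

48.00

|A| = 80.5, |A∩B| = 32.5.
|A ∖ B| = |A| − |A∩B| = 80.5 − 32.5 = 48.00.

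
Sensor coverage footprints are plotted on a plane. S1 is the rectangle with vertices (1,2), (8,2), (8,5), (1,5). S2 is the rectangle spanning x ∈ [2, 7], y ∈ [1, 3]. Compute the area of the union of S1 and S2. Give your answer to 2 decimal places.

By inclusion–exclusion:
Individual areas: |S1| = 21, |S2| = 10.
|S1∩S2|: x∈[2,7], y∈[2,3] → 5·1 = 5.
|S1 ∪ S2| = 31 − 5 = 26.00.

26.00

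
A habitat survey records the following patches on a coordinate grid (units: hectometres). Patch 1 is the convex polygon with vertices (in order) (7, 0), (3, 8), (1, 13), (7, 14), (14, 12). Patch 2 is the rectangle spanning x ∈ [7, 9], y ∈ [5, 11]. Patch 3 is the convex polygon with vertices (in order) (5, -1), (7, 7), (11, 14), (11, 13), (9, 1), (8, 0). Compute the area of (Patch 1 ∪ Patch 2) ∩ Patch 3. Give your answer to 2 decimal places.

27.65

The region (Patch 1 ∪ Patch 2) ∩ Patch 3 is the polygon with vertices (10.977,12.864), (9.567,4.4), (7,0), (5.833,2.333), (7,7), (10.439,13.018).
By the shoelace formula its area is 27.65.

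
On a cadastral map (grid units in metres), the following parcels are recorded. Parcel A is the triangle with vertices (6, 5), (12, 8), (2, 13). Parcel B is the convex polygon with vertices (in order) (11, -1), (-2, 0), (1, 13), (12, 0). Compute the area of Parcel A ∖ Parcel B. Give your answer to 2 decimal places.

26.03

|Parcel A| = 30, |Parcel A∩Parcel B| = 3.9715.
|Parcel A ∖ Parcel B| = |Parcel A| − |Parcel A∩Parcel B| = 30 − 3.9715 = 26.03.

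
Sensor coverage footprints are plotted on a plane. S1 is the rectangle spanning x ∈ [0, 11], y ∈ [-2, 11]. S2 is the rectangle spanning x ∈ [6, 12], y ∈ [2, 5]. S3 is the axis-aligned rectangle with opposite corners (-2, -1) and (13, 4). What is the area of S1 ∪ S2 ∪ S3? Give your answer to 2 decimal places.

164.00

By inclusion–exclusion:
Individual areas: |S1| = 143, |S2| = 18, |S3| = 75.
|S1∩S2|: x∈[6,11], y∈[2,5] → 5·3 = 15.
|S1∩S3|: x∈[0,11], y∈[-1,4] → 11·5 = 55.
|S2∩S3|: x∈[6,12], y∈[2,4] → 6·2 = 12.
|S1∩S2∩S3| = 10.
|S1 ∪ S2 ∪ S3| = 236 − 82 + 10 = 164.00.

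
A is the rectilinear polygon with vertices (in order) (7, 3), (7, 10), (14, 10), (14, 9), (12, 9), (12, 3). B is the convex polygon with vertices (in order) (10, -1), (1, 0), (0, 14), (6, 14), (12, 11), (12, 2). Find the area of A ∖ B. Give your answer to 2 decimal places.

|A| = 37, |A∩B| = 35.
|A ∖ B| = |A| − |A∩B| = 37 − 35 = 2.00.

2.00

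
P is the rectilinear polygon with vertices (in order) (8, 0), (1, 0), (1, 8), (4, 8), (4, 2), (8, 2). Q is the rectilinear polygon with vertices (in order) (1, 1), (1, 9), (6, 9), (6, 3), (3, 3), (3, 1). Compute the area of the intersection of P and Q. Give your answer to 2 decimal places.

The intersection is the polygon with vertices (1,8), (4,8), (4,3), (3,3), (3,1), (1,1).
By the shoelace formula its area is 19.00.

19.00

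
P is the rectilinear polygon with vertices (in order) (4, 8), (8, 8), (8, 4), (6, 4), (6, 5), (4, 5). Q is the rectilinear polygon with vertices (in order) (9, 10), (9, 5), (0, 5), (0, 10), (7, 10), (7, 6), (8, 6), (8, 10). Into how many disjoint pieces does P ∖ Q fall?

2

P ∖ Q splits into 2 disjoint pieces (area 2, area 2).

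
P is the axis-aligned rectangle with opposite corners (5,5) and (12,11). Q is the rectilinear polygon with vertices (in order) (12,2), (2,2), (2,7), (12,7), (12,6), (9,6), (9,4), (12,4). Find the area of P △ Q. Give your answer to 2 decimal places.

64.00

|P| = 42, |Q| = 44, |P∩Q| = 11.
|P △ Q| = |P| + |Q| − 2·|P∩Q| = 42 + 44 − 22 = 64.00.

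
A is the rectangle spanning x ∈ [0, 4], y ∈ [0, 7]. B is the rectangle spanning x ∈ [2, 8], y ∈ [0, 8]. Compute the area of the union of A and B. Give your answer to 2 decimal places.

62.00

By inclusion–exclusion:
Individual areas: |A| = 28, |B| = 48.
|A∩B|: x∈[2,4], y∈[0,7] → 2·7 = 14.
|A ∪ B| = 76 − 14 = 62.00.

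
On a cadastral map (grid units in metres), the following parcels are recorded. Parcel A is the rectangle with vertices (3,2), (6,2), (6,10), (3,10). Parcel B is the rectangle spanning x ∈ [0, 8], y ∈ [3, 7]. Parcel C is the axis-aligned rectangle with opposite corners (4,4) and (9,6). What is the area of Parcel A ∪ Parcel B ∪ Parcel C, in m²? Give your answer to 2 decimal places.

By inclusion–exclusion:
Individual areas: |Parcel A| = 24, |Parcel B| = 32, |Parcel C| = 10.
|Parcel A∩Parcel B|: x∈[3,6], y∈[3,7] → 3·4 = 12.
|Parcel A∩Parcel C|: x∈[4,6], y∈[4,6] → 2·2 = 4.
|Parcel B∩Parcel C|: x∈[4,8], y∈[4,6] → 4·2 = 8.
|Parcel A∩Parcel B∩Parcel C| = 4.
|Parcel A ∪ Parcel B ∪ Parcel C| = 66 − 24 + 4 = 46.00.

46.00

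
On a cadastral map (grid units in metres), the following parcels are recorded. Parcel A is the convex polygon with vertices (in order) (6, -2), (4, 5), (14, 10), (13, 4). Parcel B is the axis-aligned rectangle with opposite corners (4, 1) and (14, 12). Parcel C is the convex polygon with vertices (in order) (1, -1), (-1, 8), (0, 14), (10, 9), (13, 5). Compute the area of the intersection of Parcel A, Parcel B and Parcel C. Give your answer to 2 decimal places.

The intersection is the polygon with vertices (10.546,8.273), (13,5), (5.125,1.062), (4,5).
By the shoelace formula its area is 32.45.

32.45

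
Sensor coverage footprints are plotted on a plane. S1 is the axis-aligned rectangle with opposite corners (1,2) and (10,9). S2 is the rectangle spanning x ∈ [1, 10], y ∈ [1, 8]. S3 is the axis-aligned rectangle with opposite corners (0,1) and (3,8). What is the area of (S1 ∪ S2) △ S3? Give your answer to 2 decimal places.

65.00

|S1 ∪ S2| = 72.
|(S1 ∪ S2) ∩ S3| = 14.
|(S1 ∪ S2) △ S3| = 72 + 21 − 28 = 65.00.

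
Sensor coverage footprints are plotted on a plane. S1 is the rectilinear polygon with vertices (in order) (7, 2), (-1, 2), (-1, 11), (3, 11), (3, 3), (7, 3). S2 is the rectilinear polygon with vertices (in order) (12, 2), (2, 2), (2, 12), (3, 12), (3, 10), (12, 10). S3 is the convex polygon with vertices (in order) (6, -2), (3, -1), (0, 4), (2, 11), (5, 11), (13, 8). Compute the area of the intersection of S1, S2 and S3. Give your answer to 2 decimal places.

The intersection is the polygon with vertices (2,11), (3,11), (3,10), (3,3), (7,3), (7,2), (2,2).
By the shoelace formula its area is 13.00.

13.00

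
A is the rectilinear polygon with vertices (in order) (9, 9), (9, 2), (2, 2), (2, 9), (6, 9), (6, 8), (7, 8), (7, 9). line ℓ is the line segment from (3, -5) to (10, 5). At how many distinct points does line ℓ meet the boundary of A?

The segment meets the boundary at (9,3.571), (7.9,2).

2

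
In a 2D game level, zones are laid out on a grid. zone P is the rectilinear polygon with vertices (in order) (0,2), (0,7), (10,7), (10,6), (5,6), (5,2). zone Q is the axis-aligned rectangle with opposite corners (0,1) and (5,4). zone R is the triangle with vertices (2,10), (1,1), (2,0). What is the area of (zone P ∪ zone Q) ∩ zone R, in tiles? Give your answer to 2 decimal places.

The region (zone P ∪ zone Q) ∩ zone R is the polygon with vertices (2,7), (2,1), (1,1), (1.667,7).
By the shoelace formula its area is 4.00.

4.00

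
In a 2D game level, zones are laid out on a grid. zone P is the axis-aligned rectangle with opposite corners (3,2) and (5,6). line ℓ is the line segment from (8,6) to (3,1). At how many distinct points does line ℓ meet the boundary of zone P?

The segment meets the boundary at (4,2), (5,3).

2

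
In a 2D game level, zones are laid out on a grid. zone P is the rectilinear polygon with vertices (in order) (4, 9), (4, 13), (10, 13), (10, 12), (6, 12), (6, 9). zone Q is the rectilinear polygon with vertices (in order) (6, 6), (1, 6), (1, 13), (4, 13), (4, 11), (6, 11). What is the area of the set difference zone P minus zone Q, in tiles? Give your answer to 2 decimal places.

|zone P| = 12, |zone P∩zone Q| = 4.
|zone P ∖ zone Q| = |zone P| − |zone P∩zone Q| = 12 − 4 = 8.00.

8.00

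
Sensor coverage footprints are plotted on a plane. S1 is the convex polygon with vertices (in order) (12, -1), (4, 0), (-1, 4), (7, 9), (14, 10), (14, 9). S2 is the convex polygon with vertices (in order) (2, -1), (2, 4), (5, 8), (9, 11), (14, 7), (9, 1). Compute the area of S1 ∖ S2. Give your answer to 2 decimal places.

31.50

|S1| = 104.5, |S1∩S2| = 72.9995.
|S1 ∖ S2| = |S1| − |S1∩S2| = 104.5 − 72.9995 = 31.50.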